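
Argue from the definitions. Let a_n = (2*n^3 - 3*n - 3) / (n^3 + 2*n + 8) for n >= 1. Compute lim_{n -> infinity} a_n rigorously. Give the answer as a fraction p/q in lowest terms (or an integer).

Divide numerator and denominator by n^3, the highest power:
numerator / n^3 = 2 - 3/n^2 - 3/n^3
denominator / n^3 = 1 + 2/n^2 + 8/n^3
As n -> infinity, all terms of the form c/n^k (k >= 1) tend to 0.
So numerator / n^3 -> 2 and denominator / n^3 -> 1.
Therefore lim a_n = 2.

2


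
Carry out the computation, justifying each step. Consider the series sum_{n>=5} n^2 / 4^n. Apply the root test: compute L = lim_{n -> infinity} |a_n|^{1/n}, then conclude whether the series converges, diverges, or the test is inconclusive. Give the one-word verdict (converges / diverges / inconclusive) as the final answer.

Let a_n denote the general term. Form |a_n|^(1/n) and simplify:
|a_n|^(1/n) = n^(2/n)/4
Take the limit as n -> infinity: L = 1/4.
Since L = 1/4 < 1, the root test implies convergence.

converges


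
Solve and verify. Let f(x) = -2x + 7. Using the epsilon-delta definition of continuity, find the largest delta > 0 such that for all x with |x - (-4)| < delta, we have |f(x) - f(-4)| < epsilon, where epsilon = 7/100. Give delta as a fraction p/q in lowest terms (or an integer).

We compute f(-4) = -2*(-4) + 7 = 15.
|f(x) - f(-4)| = |-2x + 7 - (15)| = |-2(x - (-4))| = 2|x - (-4)|.
We need 2|x - (-4)| < 7/100, i.e. |x - (-4)| < 7/100 / 2 = 7/200.
So any delta <= 7/200 works. Conversely, if delta > 7/200, then x = -4 + 7/200 satisfies |x - (-4)| = 7/200 < delta but |f(x) - f(-4)| = 2 * 7/200 = 7/100, which is not < 7/100; so no larger delta works.
Hence the largest such delta is 7/200.

7/200


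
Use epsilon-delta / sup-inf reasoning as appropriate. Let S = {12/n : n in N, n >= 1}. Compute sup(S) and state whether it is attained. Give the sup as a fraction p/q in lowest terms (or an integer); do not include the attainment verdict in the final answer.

Analysis:
- Values: 12, 6, 4, 3, ... strictly decreasing.
- The maximum is 12 (n=1); sup = 12 (attained).
- The set is bounded below by 0; 12/n -> 0 so 0 is the greatest lower bound.
- 0 is not in the set, so inf = 0 is not attained.
Conclusion: sup(S) = 12, attained in S.

12


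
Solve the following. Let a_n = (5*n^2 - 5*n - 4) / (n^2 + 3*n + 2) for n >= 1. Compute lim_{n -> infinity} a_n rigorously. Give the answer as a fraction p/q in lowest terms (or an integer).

Divide numerator and denominator by n^2, the highest power:
numerator / n^2 = 5 - 5/n - 4/n^2
denominator / n^2 = 1 + 3/n + 2/n^2
As n -> infinity, all terms of the form c/n^k (k >= 1) tend to 0.
So numerator / n^2 -> 5 and denominator / n^2 -> 1.
Therefore lim a_n = 5.

5


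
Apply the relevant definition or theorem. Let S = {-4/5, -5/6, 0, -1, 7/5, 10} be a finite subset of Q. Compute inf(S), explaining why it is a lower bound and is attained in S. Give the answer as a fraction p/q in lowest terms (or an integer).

S is finite, so inf(S) = min(S).
Sorted increasing:
-1, -5/6, -4/5, 0, 7/5, 10
The extremum is -1.
For every x in S, x >= -1. And -1 is in S, so it is attained.
Therefore inf(S) = -1.

-1


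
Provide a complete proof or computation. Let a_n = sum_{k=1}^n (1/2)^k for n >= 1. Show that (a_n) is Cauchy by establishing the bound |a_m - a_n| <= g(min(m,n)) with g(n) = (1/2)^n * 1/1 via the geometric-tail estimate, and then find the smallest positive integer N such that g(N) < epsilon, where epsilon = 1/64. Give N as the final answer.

For m > n >= 1: |a_m - a_n| = sum_{k=n+1}^m (1/2)^k < sum_{k=n+1}^infinity (1/2)^k = (1/2)^(n+1) / (1 - 1/2) = (1/2)^n * (1/2) * (2/1) = (1/2)^n * 1/1.
So g(n) = (1/2)^n / 1. Since g(n) -> 0, (a_n) is Cauchy.
Now solve g(N) < 1/64: (1/2)^N / 1 < 1/64 <=> 2^N > 1 / (1 * 1/64) = 64.
Check powers of 2: 2^6 = 64 <= 64, 2^7 = 128 > 64.
So the smallest such N is 7. Check: g(7) = 1/(1 * 128) = 1/128 < 1/64.

7


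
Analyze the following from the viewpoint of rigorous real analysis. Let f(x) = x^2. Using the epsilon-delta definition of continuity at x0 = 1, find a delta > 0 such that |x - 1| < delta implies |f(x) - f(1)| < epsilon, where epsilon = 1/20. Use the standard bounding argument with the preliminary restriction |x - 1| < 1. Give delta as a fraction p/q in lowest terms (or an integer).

Factor: |x^2 - (1)^2| = |x - 1| * |x + 1|.
Impose |x - 1| < 1 first. Then |x + 1| = |(x - 1) + 2*(1)| <= |x - 1| + 2*|1| < 1 + 2 = 3.
So |x^2 - (1)^2| < delta * 3.
We need delta * 3 <= 1/20, i.e. delta <= 1/20/3 = 1/60.
Since 1/60 < 1, this is tighter than 1; take delta = 1/60.
So delta = 1/60 works.

1/60


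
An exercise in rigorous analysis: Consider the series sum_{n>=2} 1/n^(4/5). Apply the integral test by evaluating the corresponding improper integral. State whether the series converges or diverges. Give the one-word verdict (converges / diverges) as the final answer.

Let f(x) = x^(-4/5). Then f is positive, continuous, and decreasing on [2, infinity), so the integral test applies.
Compute the improper integral int_{2}^infinity f(x) dx:
  antiderivative F(x) = 5*x^(1/5).
  As x -> infinity, F(x) -> infinity (since p = 4/5 < 1).
  So the integral diverges. By the integral test, the series diverges.

diverges


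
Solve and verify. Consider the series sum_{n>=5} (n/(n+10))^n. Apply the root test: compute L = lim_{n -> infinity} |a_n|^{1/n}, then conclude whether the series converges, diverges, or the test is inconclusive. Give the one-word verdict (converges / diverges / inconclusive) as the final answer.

Let a_n denote the general term. Form |a_n|^(1/n) and simplify:
|a_n|^(1/n) = n/(n + 10)
Take the limit as n -> infinity: L = 1.
Since L = 1, the root test is inconclusive. (In fact a_n = (n/(n+10))^n -> e^(-10) != 0, so the nth-term test shows divergence; but the root test itself gives no conclusion.)

inconclusive


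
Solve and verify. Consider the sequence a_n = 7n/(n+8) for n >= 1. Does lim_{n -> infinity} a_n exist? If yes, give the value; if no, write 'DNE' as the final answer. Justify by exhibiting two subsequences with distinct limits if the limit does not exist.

Examine the behaviour of a_n along subsequences.
Even-n subsequence a_{2k} = 7(2k)/(2k+8) -> 7. Odd-n subsequence a_{2k+1} = 7(2k+1)/(2k+9) -> 7. Both tend to 7, which suggests the limit is 7; verify directly.
|a_n - 7| = |7n - 7(n+8)| / (n+8) = 56/(n+8) < 56/n for every n >= 1.
Given epsilon > 0, choose a positive integer N > 56/epsilon. Then for all n >= N, |a_n - 7| < 56/n <= 56/N < epsilon.
So by the definition of the limit, lim a_n exists and equals 7.

7


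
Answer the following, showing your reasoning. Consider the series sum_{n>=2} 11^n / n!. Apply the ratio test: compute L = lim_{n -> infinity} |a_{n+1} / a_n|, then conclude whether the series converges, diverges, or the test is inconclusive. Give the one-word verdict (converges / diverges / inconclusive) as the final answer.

Let a_n denote the general term. Form the ratio a_{n+1}/a_n and simplify:
a_{n+1}/a_n = 11/(n + 1)
Take the limit as n -> infinity: L = 0.
Since L = 0 < 1, the ratio test implies the series converges.

converges


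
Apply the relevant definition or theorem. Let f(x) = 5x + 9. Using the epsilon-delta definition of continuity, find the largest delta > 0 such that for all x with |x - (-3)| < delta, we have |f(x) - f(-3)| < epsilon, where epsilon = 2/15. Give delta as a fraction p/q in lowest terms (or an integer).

We compute f(-3) = 5*(-3) + 9 = -6.
|f(x) - f(-3)| = |5x + 9 - (-6)| = |5(x - (-3))| = 5|x - (-3)|.
We need 5|x - (-3)| < 2/15, i.e. |x - (-3)| < 2/15 / 5 = 2/75.
So any delta <= 2/75 works. Conversely, if delta > 2/75, then x = -3 + 2/75 satisfies |x - (-3)| = 2/75 < delta but |f(x) - f(-3)| = 5 * 2/75 = 2/15, which is not < 2/15; so no larger delta works.
Hence the largest such delta is 2/75.

2/75


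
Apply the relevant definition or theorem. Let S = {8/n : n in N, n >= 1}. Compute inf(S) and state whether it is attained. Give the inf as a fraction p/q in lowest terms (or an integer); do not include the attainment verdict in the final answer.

Analysis:
- Values: 8, 4, 8/3, 2, ... strictly decreasing.
- The maximum is 8 (n=1); sup = 8 (attained).
- The set is bounded below by 0; 8/n -> 0 so 0 is the greatest lower bound.
- 0 is not in the set, so inf = 0 is not attained.
Conclusion: inf(S) = 0, not attained in S.

0


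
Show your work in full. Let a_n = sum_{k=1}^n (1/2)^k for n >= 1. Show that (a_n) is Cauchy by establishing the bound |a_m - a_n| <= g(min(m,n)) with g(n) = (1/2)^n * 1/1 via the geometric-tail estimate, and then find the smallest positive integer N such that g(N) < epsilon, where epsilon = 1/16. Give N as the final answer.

For m > n >= 1: |a_m - a_n| = sum_{k=n+1}^m (1/2)^k < sum_{k=n+1}^infinity (1/2)^k = (1/2)^(n+1) / (1 - 1/2) = (1/2)^n * (1/2) * (2/1) = (1/2)^n * 1/1.
So g(n) = (1/2)^n / 1. Since g(n) -> 0, (a_n) is Cauchy.
Now solve g(N) < 1/16: (1/2)^N / 1 < 1/16 <=> 2^N > 1 / (1 * 1/16) = 16.
Check powers of 2: 2^4 = 16 <= 16, 2^5 = 32 > 16.
So the smallest such N is 5. Check: g(5) = 1/(1 * 32) = 1/32 < 1/16.

5


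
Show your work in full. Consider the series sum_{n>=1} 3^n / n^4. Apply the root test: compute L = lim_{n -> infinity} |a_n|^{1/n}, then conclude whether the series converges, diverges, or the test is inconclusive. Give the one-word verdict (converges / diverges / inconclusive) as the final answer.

Let a_n denote the general term. Form |a_n|^(1/n) and simplify:
|a_n|^(1/n) = 3/n^(4/n)
Take the limit as n -> infinity: L = 3.
Since L = 3 > 1, the root test implies divergence.

diverges


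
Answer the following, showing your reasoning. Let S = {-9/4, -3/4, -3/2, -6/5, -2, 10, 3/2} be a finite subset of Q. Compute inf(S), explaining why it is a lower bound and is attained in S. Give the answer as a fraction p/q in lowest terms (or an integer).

S is finite, so inf(S) = min(S).
Sorted increasing:
-9/4, -2, -3/2, -6/5, -3/4, 3/2, 10
The extremum is -9/4.
For every x in S, x >= -9/4. And -9/4 is in S, so it is attained.
Therefore inf(S) = -9/4.

-9/4


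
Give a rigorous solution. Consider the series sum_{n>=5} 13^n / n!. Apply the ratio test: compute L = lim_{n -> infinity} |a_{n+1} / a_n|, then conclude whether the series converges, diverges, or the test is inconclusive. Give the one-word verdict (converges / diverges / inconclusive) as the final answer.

Let a_n denote the general term. Form the ratio a_{n+1}/a_n and simplify:
a_{n+1}/a_n = 13/(n + 1)
Take the limit as n -> infinity: L = 0.
Since L = 0 < 1, the ratio test implies the series converges.

converges


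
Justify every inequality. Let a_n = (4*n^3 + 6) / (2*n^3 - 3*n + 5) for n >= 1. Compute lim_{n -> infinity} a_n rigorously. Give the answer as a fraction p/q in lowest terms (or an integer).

Divide numerator and denominator by n^3, the highest power:
numerator / n^3 = 4 + 6/n^3
denominator / n^3 = 2 - 3/n^2 + 5/n^3
As n -> infinity, all terms of the form c/n^k (k >= 1) tend to 0.
So numerator / n^3 -> 4 and denominator / n^3 -> 2.
Therefore lim a_n = 2.

2


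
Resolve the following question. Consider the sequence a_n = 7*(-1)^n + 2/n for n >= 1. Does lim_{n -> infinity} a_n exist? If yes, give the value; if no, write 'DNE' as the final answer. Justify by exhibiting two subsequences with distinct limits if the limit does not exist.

Examine the behaviour of a_n along subsequences.
a_{2k} = 7 + 2/(2k) -> 7. a_{2k+1} = -7 + 2/(2k+1) -> -7.
Since these two subsequential limits are 7 and -7, distinct, the full sequence cannot converge (a convergent sequence has all subsequences tending to the same limit). So lim a_n does not exist.

DNE


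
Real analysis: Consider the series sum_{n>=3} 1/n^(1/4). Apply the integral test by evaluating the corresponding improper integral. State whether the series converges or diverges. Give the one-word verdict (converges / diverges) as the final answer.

Let f(x) = x^(-1/4). Then f is positive, continuous, and decreasing on [3, infinity), so the integral test applies.
Compute the improper integral int_{3}^infinity f(x) dx:
  antiderivative F(x) = 4*x^(3/4)/3.
  As x -> infinity, F(x) -> infinity (since p = 1/4 < 1).
  So the integral diverges. By the integral test, the series diverges.

diverges


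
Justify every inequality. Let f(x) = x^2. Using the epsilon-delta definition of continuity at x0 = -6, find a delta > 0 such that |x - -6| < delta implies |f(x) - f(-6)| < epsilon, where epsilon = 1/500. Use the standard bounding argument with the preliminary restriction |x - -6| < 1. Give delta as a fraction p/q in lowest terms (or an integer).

Factor: |x^2 - (-6)^2| = |x - -6| * |x + -6|.
Impose |x - -6| < 1 first. Then |x + -6| = |(x - -6) + 2*(-6)| <= |x - -6| + 2*|-6| < 1 + 12 = 13.
So |x^2 - (-6)^2| < delta * 13.
We need delta * 13 <= 1/500, i.e. delta <= 1/500/13 = 1/6500.
Since 1/6500 < 1, this is tighter than 1; take delta = 1/6500.
So delta = 1/6500 works.

1/6500


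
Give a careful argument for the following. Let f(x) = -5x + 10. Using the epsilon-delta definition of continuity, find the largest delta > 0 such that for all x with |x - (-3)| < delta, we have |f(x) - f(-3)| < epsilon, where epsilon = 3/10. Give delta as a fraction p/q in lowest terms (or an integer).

We compute f(-3) = -5*(-3) + 10 = 25.
|f(x) - f(-3)| = |-5x + 10 - (25)| = |-5(x - (-3))| = 5|x - (-3)|.
We need 5|x - (-3)| < 3/10, i.e. |x - (-3)| < 3/10 / 5 = 3/50.
So any delta <= 3/50 works. Conversely, if delta > 3/50, then x = -3 + 3/50 satisfies |x - (-3)| = 3/50 < delta but |f(x) - f(-3)| = 5 * 3/50 = 3/10, which is not < 3/10; so no larger delta works.
Hence the largest such delta is 3/50.

3/50


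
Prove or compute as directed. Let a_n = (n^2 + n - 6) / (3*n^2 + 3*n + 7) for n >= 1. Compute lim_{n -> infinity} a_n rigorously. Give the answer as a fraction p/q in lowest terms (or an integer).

Divide numerator and denominator by n^2, the highest power:
numerator / n^2 = 1 + 1/n - 6/n^2
denominator / n^2 = 3 + 3/n + 7/n^2
As n -> infinity, all terms of the form c/n^k (k >= 1) tend to 0.
So numerator / n^2 -> 1 and denominator / n^2 -> 3.
Therefore lim a_n = 1/3.

1/3


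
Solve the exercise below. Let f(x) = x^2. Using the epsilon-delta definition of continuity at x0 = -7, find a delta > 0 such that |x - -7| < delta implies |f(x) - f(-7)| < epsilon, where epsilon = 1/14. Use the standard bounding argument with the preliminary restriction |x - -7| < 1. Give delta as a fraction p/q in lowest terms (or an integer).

Factor: |x^2 - (-7)^2| = |x - -7| * |x + -7|.
Impose |x - -7| < 1 first. Then |x + -7| = |(x - -7) + 2*(-7)| <= |x - -7| + 2*|-7| < 1 + 14 = 15.
So |x^2 - (-7)^2| < delta * 15.
We need delta * 15 <= 1/14, i.e. delta <= 1/14/15 = 1/210.
Since 1/210 < 1, this is tighter than 1; take delta = 1/210.
So delta = 1/210 works.

1/210


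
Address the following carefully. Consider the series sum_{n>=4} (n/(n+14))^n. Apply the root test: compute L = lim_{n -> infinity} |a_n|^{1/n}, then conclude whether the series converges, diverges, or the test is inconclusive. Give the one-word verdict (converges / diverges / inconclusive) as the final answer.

Let a_n denote the general term. Form |a_n|^(1/n) and simplify:
|a_n|^(1/n) = n/(n + 14)
Take the limit as n -> infinity: L = 1.
Since L = 1, the root test is inconclusive. (In fact a_n = (n/(n+14))^n -> e^(-14) != 0, so the nth-term test shows divergence; but the root test itself gives no conclusion.)

inconclusive


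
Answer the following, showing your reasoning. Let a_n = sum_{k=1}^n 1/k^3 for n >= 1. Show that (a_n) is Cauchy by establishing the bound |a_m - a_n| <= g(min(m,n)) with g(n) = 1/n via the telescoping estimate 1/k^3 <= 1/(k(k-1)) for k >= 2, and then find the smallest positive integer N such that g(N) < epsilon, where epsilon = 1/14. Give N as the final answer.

For m > n >= 1: |a_m - a_n| = sum_{k=n+1}^m 1/k^3.
Use 1/k^3 <= 1/(k(k-1)) = 1/(k-1) - 1/k for k >= 2 (which holds since k^3 >= k^2 >= k(k-1) for k >= 2):
sum_{k=n+1}^m 1/k^3 <= sum_{k=n+1}^m (1/(k-1) - 1/k) = 1/n - 1/m <= 1/n.
By symmetry the same bound holds with n,m swapped, so |a_m - a_n| <= 1/min(m,n) = g(min(m,n)). Since g(n) -> 0, (a_n) is Cauchy.
Now solve g(N) < 1/14: 1/N < 1/14 <=> N > 1/(1/14) = 14.
The smallest integer strictly greater than 14 is N = 15.
Check: g(15) = 1/15 < 1/14; g(14) = 1/14 >= 1/14. So N = 15.

15


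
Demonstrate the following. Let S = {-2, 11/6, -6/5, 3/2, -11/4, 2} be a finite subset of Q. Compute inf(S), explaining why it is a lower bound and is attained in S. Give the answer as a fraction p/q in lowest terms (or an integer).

S is finite, so inf(S) = min(S).
Sorted increasing:
-11/4, -2, -6/5, 3/2, 11/6, 2
The extremum is -11/4.
For every x in S, x >= -11/4. And -11/4 is in S, so it is attained.
Therefore inf(S) = -11/4.

-11/4


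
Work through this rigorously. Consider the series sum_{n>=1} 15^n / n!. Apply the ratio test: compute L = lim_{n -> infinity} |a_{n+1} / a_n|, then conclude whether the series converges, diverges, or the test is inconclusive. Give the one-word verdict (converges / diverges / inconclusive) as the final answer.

Let a_n denote the general term. Form the ratio a_{n+1}/a_n and simplify:
a_{n+1}/a_n = 15/(n + 1)
Take the limit as n -> infinity: L = 0.
Since L = 0 < 1, the ratio test implies the series converges.

converges


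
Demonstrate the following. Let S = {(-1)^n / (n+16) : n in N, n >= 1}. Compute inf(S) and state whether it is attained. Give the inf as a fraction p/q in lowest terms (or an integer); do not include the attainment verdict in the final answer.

Analysis:
- Values: -1/17, 1/18, -1/19, 1/20, -1/21, ...
- Positive terms (even n): 1/(2+16), 1/(4+16), ... decreasing -> max = 1/18 (n=2).
- Negative terms (odd n): -1/(1+16), -1/(3+16), ... increasing -> min = -1/17 (n=1).
- So sup = 1/18 (attained at n=2); inf = -1/17 (attained at n=1).
Conclusion: inf(S) = -1/17, attained in S.

-1/17


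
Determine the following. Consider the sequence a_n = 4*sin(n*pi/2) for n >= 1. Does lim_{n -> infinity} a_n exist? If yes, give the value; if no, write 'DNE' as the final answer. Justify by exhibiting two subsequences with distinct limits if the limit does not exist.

Examine the behaviour of a_n along subsequences.
a_{4k+1} = 4*sin(pi/2 + 2k*pi) = 4 -> 4. a_{4k+3} = 4*sin(3pi/2 + 2k*pi) = -4 -> -4.
Since these two subsequential limits are 4 and -4, distinct, the full sequence cannot converge (a convergent sequence has all subsequences tending to the same limit). So lim a_n does not exist.

DNE


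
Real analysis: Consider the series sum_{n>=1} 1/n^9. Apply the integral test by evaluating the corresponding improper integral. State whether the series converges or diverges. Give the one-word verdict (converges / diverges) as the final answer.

Let f(x) = x^(-9). Then f is positive, continuous, and decreasing on [1, infinity), so the integral test applies.
Compute the improper integral int_{1}^infinity f(x) dx:
  antiderivative F(x) = -1/(8*x^8).
  As x -> infinity, F(x) -> 0 (since p = 9 > 1).
  So int = F(infinity) - F(1) = 0 - (-1/8) = 1/8.
  Finite, so by the integral test, the series converges.

converges


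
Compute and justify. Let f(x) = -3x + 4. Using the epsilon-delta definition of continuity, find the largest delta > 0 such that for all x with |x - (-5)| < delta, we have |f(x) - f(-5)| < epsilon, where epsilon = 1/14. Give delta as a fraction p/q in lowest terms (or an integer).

We compute f(-5) = -3*(-5) + 4 = 19.
|f(x) - f(-5)| = |-3x + 4 - (19)| = |-3(x - (-5))| = 3|x - (-5)|.
We need 3|x - (-5)| < 1/14, i.e. |x - (-5)| < 1/14 / 3 = 1/42.
So any delta <= 1/42 works. Conversely, if delta > 1/42, then x = -5 + 1/42 satisfies |x - (-5)| = 1/42 < delta but |f(x) - f(-5)| = 3 * 1/42 = 1/14, which is not < 1/14; so no larger delta works.
Hence the largest such delta is 1/42.

1/42


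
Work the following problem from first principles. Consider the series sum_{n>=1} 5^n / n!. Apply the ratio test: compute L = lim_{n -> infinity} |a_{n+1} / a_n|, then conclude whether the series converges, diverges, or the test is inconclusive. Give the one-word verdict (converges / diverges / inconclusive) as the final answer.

Let a_n denote the general term. Form the ratio a_{n+1}/a_n and simplify:
a_{n+1}/a_n = 5/(n + 1)
Take the limit as n -> infinity: L = 0.
Since L = 0 < 1, the ratio test implies the series converges.

converges


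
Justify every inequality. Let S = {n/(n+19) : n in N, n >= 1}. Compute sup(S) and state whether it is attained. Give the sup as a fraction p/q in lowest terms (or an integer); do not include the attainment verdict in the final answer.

Analysis:
- Values: 1/20, 2/21, 3/22, 4/23, ... strictly increasing.
- Minimum is 1/20 (n=1); inf = 1/20 (attained).
- n/(n+19) = 1 - 19/(n+19) -> 1 from below as n -> infinity, and never equals 1.
- So sup = 1 (not attained).
Conclusion: sup(S) = 1, not attained in S.

1


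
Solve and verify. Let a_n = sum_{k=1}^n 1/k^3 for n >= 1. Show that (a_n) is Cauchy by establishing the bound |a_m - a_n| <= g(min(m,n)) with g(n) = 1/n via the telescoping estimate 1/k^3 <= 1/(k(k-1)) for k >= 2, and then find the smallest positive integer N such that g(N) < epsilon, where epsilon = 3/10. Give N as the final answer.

For m > n >= 1: |a_m - a_n| = sum_{k=n+1}^m 1/k^3.
Use 1/k^3 <= 1/(k(k-1)) = 1/(k-1) - 1/k for k >= 2 (which holds since k^3 >= k^2 >= k(k-1) for k >= 2):
sum_{k=n+1}^m 1/k^3 <= sum_{k=n+1}^m (1/(k-1) - 1/k) = 1/n - 1/m <= 1/n.
By symmetry the same bound holds with n,m swapped, so |a_m - a_n| <= 1/min(m,n) = g(min(m,n)). Since g(n) -> 0, (a_n) is Cauchy.
Now solve g(N) < 3/10: 1/N < 3/10 <=> N > 1/(3/10) = 10/3.
The smallest integer strictly greater than 10/3 is N = 4.
Check: g(4) = 1/4 < 3/10; g(3) = 1/3 >= 3/10. So N = 4.

4


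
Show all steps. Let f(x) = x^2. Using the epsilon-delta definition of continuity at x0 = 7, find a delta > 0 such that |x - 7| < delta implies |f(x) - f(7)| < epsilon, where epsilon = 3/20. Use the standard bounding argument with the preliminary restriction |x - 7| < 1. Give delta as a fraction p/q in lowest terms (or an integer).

Factor: |x^2 - (7)^2| = |x - 7| * |x + 7|.
Impose |x - 7| < 1 first. Then |x + 7| = |(x - 7) + 2*(7)| <= |x - 7| + 2*|7| < 1 + 14 = 15.
So |x^2 - (7)^2| < delta * 15.
We need delta * 15 <= 3/20, i.e. delta <= 3/20/15 = 1/100.
Since 1/100 < 1, this is tighter than 1; take delta = 1/100.
So delta = 1/100 works.

1/100


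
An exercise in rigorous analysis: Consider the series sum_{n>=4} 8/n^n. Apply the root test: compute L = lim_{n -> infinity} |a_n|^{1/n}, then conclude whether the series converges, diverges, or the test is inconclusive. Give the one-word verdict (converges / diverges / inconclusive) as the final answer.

Let a_n denote the general term. Form |a_n|^(1/n) and simplify:
|a_n|^(1/n) = 2^(3/n)/n
Take the limit as n -> infinity: L = 0.
Since L = 0 < 1, the root test implies convergence.

converges


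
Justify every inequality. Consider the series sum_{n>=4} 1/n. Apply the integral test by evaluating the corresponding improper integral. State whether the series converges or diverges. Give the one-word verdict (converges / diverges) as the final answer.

Let f(x) = 1/x. Then f is positive, continuous, and decreasing on [4, infinity), so the integral test applies.
Compute the improper integral int_{4}^infinity f(x) dx:
  antiderivative F(x) = log(x).
  As x -> infinity, log(x) -> infinity.
  So int = infinity - log(4) = infinity. By the integral test, the series diverges.

diverges


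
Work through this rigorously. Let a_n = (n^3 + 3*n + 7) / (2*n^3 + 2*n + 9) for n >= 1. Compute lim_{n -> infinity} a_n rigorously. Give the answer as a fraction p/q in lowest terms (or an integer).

Divide numerator and denominator by n^3, the highest power:
numerator / n^3 = 1 + 3/n^2 + 7/n^3
denominator / n^3 = 2 + 2/n^2 + 9/n^3
As n -> infinity, all terms of the form c/n^k (k >= 1) tend to 0.
So numerator / n^3 -> 1 and denominator / n^3 -> 2.
Therefore lim a_n = 1/2.

1/2


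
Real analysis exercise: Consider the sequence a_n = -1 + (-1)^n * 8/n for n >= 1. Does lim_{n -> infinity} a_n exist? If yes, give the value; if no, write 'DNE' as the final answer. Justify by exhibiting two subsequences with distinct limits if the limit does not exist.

Examine the behaviour of a_n along subsequences.
Even-n subsequence a_{2k} = -1 + 8/(2k) -> -1. Odd-n subsequence a_{2k+1} = -1 - 8/(2k+1) -> -1. Both tend to -1, which suggests the limit is -1; verify directly.
|a_n - (-1)| = |(-1)^n * 8/n| = 8/n for every n >= 1.
Given epsilon > 0, choose a positive integer N > 8/epsilon. Then for all n >= N, |a_n - (-1)| = 8/n <= 8/N < epsilon.
So by the definition of the limit, lim a_n exists and equals -1.

-1


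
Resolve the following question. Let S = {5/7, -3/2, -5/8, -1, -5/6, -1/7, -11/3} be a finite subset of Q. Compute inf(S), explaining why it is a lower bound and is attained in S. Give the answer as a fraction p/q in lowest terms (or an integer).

S is finite, so inf(S) = min(S).
Sorted increasing:
-11/3, -3/2, -1, -5/6, -5/8, -1/7, 5/7
The extremum is -11/3.
For every x in S, x >= -11/3. And -11/3 is in S, so it is attained.
Therefore inf(S) = -11/3.

-11/3


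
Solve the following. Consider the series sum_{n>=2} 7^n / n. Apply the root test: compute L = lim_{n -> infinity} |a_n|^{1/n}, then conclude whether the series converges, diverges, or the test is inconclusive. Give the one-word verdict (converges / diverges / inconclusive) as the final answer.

Let a_n denote the general term. Form |a_n|^(1/n) and simplify:
|a_n|^(1/n) = 7/n^(1/n)
Take the limit as n -> infinity: L = 7.
Since L = 7 > 1, the root test implies divergence.

diverges


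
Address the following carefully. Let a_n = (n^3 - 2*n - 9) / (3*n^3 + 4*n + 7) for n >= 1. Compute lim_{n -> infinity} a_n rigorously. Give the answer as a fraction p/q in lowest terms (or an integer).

Divide numerator and denominator by n^3, the highest power:
numerator / n^3 = 1 - 2/n^2 - 9/n^3
denominator / n^3 = 3 + 4/n^2 + 7/n^3
As n -> infinity, all terms of the form c/n^k (k >= 1) tend to 0.
So numerator / n^3 -> 1 and denominator / n^3 -> 3.
Therefore lim a_n = 1/3.

1/3


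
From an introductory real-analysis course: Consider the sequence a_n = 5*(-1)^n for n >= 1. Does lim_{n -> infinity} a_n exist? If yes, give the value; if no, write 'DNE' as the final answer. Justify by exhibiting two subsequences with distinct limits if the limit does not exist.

Examine the behaviour of a_n along subsequences.
Even-n subsequence a_{2k} = 5 -> 5. Odd-n subsequence a_{2k+1} = -5 -> -5.
Since these two subsequential limits are 5 and -5, distinct, the full sequence cannot converge (a convergent sequence has all subsequences tending to the same limit). So lim a_n does not exist.

DNE


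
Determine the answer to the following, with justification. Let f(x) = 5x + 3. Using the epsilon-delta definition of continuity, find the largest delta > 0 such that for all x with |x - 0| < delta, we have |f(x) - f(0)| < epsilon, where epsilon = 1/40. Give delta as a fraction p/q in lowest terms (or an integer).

We compute f(0) = 5*(0) + 3 = 3.
|f(x) - f(0)| = |5x + 3 - (3)| = |5(x - 0)| = 5|x - 0|.
We need 5|x - 0| < 1/40, i.e. |x - 0| < 1/40 / 5 = 1/200.
So any delta <= 1/200 works. Conversely, if delta > 1/200, then x = 0 + 1/200 satisfies |x - 0| = 1/200 < delta but |f(x) - f(0)| = 5 * 1/200 = 1/40, which is not < 1/40; so no larger delta works.
Hence the largest such delta is 1/200.

1/200


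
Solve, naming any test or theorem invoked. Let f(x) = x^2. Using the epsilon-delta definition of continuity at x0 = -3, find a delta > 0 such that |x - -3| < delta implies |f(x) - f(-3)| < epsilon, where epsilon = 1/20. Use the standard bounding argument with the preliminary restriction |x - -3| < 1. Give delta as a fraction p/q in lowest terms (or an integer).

Factor: |x^2 - (-3)^2| = |x - -3| * |x + -3|.
Impose |x - -3| < 1 first. Then |x + -3| = |(x - -3) + 2*(-3)| <= |x - -3| + 2*|-3| < 1 + 6 = 7.
So |x^2 - (-3)^2| < delta * 7.
We need delta * 7 <= 1/20, i.e. delta <= 1/20/7 = 1/140.
Since 1/140 < 1, this is tighter than 1; take delta = 1/140.
So delta = 1/140 works.

1/140


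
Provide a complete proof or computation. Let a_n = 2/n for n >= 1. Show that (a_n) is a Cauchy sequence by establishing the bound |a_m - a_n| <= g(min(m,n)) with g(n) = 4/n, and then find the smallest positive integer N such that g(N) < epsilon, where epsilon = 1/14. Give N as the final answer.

For any m, n >= 1, by the triangle inequality:
|a_m - a_n| = |2/m - 2/n| <= 2*1/m + 2*1/n <= 4/min(m,n).
So g(n) = 4/n bounds the Cauchy difference. Since g(n) -> 0, (a_n) is Cauchy.
Now solve g(N) < 1/14: 4/N < 1/14 <=> N > 4 / (1/14) = 56.
The smallest integer strictly greater than 56 is N = 57.
Check: g(57) = 4/57 = 4/57 < 1/14; g(56) = 1/14 >= 1/14. So N = 57.

57


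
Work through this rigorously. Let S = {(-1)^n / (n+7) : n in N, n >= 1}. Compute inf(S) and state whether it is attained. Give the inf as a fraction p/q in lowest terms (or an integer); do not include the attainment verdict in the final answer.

Analysis:
- Values: -1/8, 1/9, -1/10, 1/11, -1/12, ...
- Positive terms (even n): 1/(2+7), 1/(4+7), ... decreasing -> max = 1/9 (n=2).
- Negative terms (odd n): -1/(1+7), -1/(3+7), ... increasing -> min = -1/8 (n=1).
- So sup = 1/9 (attained at n=2); inf = -1/8 (attained at n=1).
Conclusion: inf(S) = -1/8, attained in S.

-1/8


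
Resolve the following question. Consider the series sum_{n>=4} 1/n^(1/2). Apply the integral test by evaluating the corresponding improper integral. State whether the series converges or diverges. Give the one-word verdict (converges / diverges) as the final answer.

Let f(x) = 1/sqrt(x). Then f is positive, continuous, and decreasing on [4, infinity), so the integral test applies.
Compute the improper integral int_{4}^infinity f(x) dx:
  antiderivative F(x) = 2*sqrt(x).
  As x -> infinity, F(x) -> infinity (since p = 1/2 < 1).
  So the integral diverges. By the integral test, the series diverges.

diverges


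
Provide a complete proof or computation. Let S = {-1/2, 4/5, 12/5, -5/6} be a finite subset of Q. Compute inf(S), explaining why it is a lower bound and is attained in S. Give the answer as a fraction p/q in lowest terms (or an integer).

S is finite, so inf(S) = min(S).
Sorted increasing:
-5/6, -1/2, 4/5, 12/5
The extremum is -5/6.
For every x in S, x >= -5/6. And -5/6 is in S, so it is attained.
Therefore inf(S) = -5/6.

-5/6


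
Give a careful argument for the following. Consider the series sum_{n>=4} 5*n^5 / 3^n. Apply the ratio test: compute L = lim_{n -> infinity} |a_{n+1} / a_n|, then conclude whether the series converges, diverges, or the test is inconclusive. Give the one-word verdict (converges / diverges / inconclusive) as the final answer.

Let a_n denote the general term. Form the ratio a_{n+1}/a_n and simplify:
a_{n+1}/a_n = (n + 1)^5/(3*n^5)
Take the limit as n -> infinity: L = 1/3.
Since L = 1/3 < 1, the ratio test implies the series converges.

converges


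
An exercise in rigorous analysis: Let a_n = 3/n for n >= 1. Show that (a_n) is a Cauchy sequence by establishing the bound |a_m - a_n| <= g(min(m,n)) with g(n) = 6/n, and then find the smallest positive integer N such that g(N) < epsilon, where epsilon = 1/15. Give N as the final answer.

For any m, n >= 1, by the triangle inequality:
|a_m - a_n| = |3/m - 3/n| <= 3*1/m + 3*1/n <= 6/min(m,n).
So g(n) = 6/n bounds the Cauchy difference. Since g(n) -> 0, (a_n) is Cauchy.
Now solve g(N) < 1/15: 6/N < 1/15 <=> N > 6 / (1/15) = 90.
The smallest integer strictly greater than 90 is N = 91.
Check: g(91) = 6/91 = 6/91 < 1/15; g(90) = 1/15 >= 1/15. So N = 91.

91


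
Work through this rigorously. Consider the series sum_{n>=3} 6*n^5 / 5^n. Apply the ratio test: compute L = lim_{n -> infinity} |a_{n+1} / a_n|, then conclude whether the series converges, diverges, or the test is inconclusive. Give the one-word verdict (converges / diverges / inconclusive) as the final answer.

Let a_n denote the general term. Form the ratio a_{n+1}/a_n and simplify:
a_{n+1}/a_n = (n + 1)^5/(5*n^5)
Take the limit as n -> infinity: L = 1/5.
Since L = 1/5 < 1, the ratio test implies the series converges.

converges


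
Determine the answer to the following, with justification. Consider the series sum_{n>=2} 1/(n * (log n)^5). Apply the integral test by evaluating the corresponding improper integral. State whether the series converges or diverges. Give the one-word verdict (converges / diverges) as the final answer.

Let f(x) = 1/(x*log(x)^5). Then f is positive, continuous, and decreasing on [2, infinity), so the integral test applies.
Compute the improper integral int_{2}^infinity f(x) dx:
  antiderivative F(x) = -1/(4*log(x)^4).
  F(x) -> 0 as x -> infinity.  int = 0 - F(2) = 1/(4*log(2)^4) < infinity. By the integral test, the series converges.

converges


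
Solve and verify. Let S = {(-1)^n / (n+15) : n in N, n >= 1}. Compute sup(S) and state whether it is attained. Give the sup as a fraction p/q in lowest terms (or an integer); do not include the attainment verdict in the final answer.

Analysis:
- Values: -1/16, 1/17, -1/18, 1/19, -1/20, ...
- Positive terms (even n): 1/(2+15), 1/(4+15), ... decreasing -> max = 1/17 (n=2).
- Negative terms (odd n): -1/(1+15), -1/(3+15), ... increasing -> min = -1/16 (n=1).
- So sup = 1/17 (attained at n=2); inf = -1/16 (attained at n=1).
Conclusion: sup(S) = 1/17, attained in S.

1/17


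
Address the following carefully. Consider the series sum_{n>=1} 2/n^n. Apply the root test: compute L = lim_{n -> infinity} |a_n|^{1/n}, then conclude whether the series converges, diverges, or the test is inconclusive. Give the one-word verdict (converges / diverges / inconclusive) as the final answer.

Let a_n denote the general term. Form |a_n|^(1/n) and simplify:
|a_n|^(1/n) = 2^(1/n)/n
Take the limit as n -> infinity: L = 0.
Since L = 0 < 1, the root test implies convergence.

converges


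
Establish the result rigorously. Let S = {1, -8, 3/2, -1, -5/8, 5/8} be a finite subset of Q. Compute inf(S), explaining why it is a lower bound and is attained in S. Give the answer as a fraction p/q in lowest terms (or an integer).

S is finite, so inf(S) = min(S).
Sorted increasing:
-8, -1, -5/8, 5/8, 1, 3/2
The extremum is -8.
For every x in S, x >= -8. And -8 is in S, so it is attained.
Therefore inf(S) = -8.

-8


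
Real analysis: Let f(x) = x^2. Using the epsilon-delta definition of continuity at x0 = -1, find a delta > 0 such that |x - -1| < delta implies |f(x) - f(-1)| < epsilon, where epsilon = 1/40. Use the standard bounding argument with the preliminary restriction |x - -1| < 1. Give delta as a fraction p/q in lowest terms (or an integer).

Factor: |x^2 - (-1)^2| = |x - -1| * |x + -1|.
Impose |x - -1| < 1 first. Then |x + -1| = |(x - -1) + 2*(-1)| <= |x - -1| + 2*|-1| < 1 + 2 = 3.
So |x^2 - (-1)^2| < delta * 3.
We need delta * 3 <= 1/40, i.e. delta <= 1/40/3 = 1/120.
Since 1/120 < 1, this is tighter than 1; take delta = 1/120.
So delta = 1/120 works.

1/120


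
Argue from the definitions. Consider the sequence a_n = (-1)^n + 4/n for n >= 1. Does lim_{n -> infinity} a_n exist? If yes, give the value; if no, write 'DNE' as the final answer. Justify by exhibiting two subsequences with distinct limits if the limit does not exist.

Examine the behaviour of a_n along subsequences.
a_{2k} = 1 + 4/(2k) -> 1. a_{2k+1} = -1 + 4/(2k+1) -> -1.
Since these two subsequential limits are 1 and -1, distinct, the full sequence cannot converge (a convergent sequence has all subsequences tending to the same limit). So lim a_n does not exist.

DNE


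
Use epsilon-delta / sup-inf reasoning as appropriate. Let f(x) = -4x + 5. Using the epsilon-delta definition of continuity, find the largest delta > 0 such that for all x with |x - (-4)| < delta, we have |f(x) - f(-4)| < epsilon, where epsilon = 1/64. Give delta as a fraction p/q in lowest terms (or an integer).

We compute f(-4) = -4*(-4) + 5 = 21.
|f(x) - f(-4)| = |-4x + 5 - (21)| = |-4(x - (-4))| = 4|x - (-4)|.
We need 4|x - (-4)| < 1/64, i.e. |x - (-4)| < 1/64 / 4 = 1/256.
So any delta <= 1/256 works. Conversely, if delta > 1/256, then x = -4 + 1/256 satisfies |x - (-4)| = 1/256 < delta but |f(x) - f(-4)| = 4 * 1/256 = 1/64, which is not < 1/64; so no larger delta works.
Hence the largest such delta is 1/256.

1/256


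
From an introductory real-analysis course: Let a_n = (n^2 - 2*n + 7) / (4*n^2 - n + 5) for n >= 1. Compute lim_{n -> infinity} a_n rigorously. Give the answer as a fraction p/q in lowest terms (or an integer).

Divide numerator and denominator by n^2, the highest power:
numerator / n^2 = 1 - 2/n + 7/n^2
denominator / n^2 = 4 - 1/n + 5/n^2
As n -> infinity, all terms of the form c/n^k (k >= 1) tend to 0.
So numerator / n^2 -> 1 and denominator / n^2 -> 4.
Therefore lim a_n = 1/4.

1/4


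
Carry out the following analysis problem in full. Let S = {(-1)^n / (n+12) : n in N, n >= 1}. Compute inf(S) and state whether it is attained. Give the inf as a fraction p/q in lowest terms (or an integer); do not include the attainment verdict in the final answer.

Analysis:
- Values: -1/13, 1/14, -1/15, 1/16, -1/17, ...
- Positive terms (even n): 1/(2+12), 1/(4+12), ... decreasing -> max = 1/14 (n=2).
- Negative terms (odd n): -1/(1+12), -1/(3+12), ... increasing -> min = -1/13 (n=1).
- So sup = 1/14 (attained at n=2); inf = -1/13 (attained at n=1).
Conclusion: inf(S) = -1/13, attained in S.

-1/13


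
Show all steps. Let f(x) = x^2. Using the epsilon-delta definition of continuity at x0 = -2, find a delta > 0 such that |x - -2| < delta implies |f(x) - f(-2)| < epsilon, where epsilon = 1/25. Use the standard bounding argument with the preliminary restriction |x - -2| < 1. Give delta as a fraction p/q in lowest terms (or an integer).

Factor: |x^2 - (-2)^2| = |x - -2| * |x + -2|.
Impose |x - -2| < 1 first. Then |x + -2| = |(x - -2) + 2*(-2)| <= |x - -2| + 2*|-2| < 1 + 4 = 5.
So |x^2 - (-2)^2| < delta * 5.
We need delta * 5 <= 1/25, i.e. delta <= 1/25/5 = 1/125.
Since 1/125 < 1, this is tighter than 1; take delta = 1/125.
So delta = 1/125 works.

1/125


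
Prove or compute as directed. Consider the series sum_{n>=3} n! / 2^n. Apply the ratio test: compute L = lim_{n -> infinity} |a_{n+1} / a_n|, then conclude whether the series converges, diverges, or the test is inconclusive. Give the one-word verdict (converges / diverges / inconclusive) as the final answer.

Let a_n denote the general term. Form the ratio a_{n+1}/a_n and simplify:
a_{n+1}/a_n = n/2 + 1/2
Take the limit as n -> infinity: L = infinity.
Since L = infinity > 1 (or L = infinity), the ratio test implies the series diverges.

diverges


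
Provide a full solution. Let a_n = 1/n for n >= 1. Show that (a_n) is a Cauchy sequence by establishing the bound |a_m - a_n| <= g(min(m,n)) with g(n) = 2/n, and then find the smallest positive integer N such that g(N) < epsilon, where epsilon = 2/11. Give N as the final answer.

For any m, n >= 1, by the triangle inequality:
|a_m - a_n| = |1/m - 1/n| <= 1/m + 1/n <= 2/min(m,n).
So g(n) = 2/n bounds the Cauchy difference. Since g(n) -> 0, (a_n) is Cauchy.
Now solve g(N) < 2/11: 2/N < 2/11 <=> N > 2 / (2/11) = 11.
The smallest integer strictly greater than 11 is N = 12.
Check: g(12) = 2/12 = 1/6 < 2/11; g(11) = 2/11 >= 2/11. So N = 12.

12


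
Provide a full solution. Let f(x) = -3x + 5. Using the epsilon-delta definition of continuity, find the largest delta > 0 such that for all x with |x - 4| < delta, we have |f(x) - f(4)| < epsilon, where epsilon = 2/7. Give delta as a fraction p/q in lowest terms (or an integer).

We compute f(4) = -3*(4) + 5 = -7.
|f(x) - f(4)| = |-3x + 5 - (-7)| = |-3(x - 4)| = 3|x - 4|.
We need 3|x - 4| < 2/7, i.e. |x - 4| < 2/7 / 3 = 2/21.
So any delta <= 2/21 works. Conversely, if delta > 2/21, then x = 4 + 2/21 satisfies |x - 4| = 2/21 < delta but |f(x) - f(4)| = 3 * 2/21 = 2/7, which is not < 2/7; so no larger delta works.
Hence the largest such delta is 2/21.

2/21
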